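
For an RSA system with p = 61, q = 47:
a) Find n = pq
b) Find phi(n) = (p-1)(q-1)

Step 1: n = p * q = 61 * 47 = 2867.
Step 2: phi(n) = (p-1)(q-1) = 60 * 46 = 2760.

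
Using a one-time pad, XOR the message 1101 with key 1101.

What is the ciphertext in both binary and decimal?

Step 1: Write out the XOR operation bit by bit:
  Message: 1101
  Key:     1101
  XOR:     0000
Step 2: Convert to decimal: 0000 = 0.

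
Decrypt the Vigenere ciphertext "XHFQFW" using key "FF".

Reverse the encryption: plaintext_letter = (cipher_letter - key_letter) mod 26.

Step 1: Extend key: FFFFFF
Step 2: Decrypt each letter (c - k) mod 26:
  X(23) - F(5) = (23-5) mod 26 = 18 = S
  H(7) - F(5) = (7-5) mod 26 = 2 = C
  F(5) - F(5) = (5-5) mod 26 = 0 = A
  Q(16) - F(5) = (16-5) mod 26 = 11 = L
  F(5) - F(5) = (5-5) mod 26 = 0 = A
  W(22) - F(5) = (22-5) mod 26 = 17 = R
Plaintext: SCALAR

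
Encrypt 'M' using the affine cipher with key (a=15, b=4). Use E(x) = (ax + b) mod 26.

Step 1: Convert 'M' to number: x = 12.
Step 2: E(12) = (15 * 12 + 4) mod 26 = 184 mod 26 = 2.
Step 3: Convert 2 back to letter: C.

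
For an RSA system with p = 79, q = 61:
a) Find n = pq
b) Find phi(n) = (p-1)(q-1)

Step 1: n = p * q = 79 * 61 = 4819.
Step 2: phi(n) = (p-1)(q-1) = 78 * 60 = 4680.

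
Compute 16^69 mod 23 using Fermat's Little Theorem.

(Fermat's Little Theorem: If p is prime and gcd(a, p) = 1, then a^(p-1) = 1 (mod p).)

Step 1: Since 23 is prime, by Fermat's Little Theorem: 16^22 = 1 (mod 23).
Step 2: Reduce exponent: 69 mod 22 = 3.
Step 3: So 16^69 = 16^3 (mod 23).
Step 4: 16^3 mod 23 = 2.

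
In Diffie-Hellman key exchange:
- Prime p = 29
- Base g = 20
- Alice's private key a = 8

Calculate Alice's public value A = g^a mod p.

Step 1: A = g^a mod p = 20^8 mod 29.
  20^1 mod 29 = 20
  20^2 mod 29 = (20 * 20) mod 29 = 23
  20^3 mod 29 = (23 * 20) mod 29 = 25
  20^4 mod 29 = (25 * 20) mod 29 = 7
  20^5 mod 29 = (7 * 20) mod 29 = 24
  20^6 mod 29 = (24 * 20) mod 29 = 16
  20^7 mod 29 = (16 * 20) mod 29 = 1
  20^8 mod 29 = (1 * 20) mod 29 = 20
Result: A = 20.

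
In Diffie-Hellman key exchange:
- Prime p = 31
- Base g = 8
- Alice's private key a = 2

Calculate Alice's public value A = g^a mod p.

Step 1: A = g^a mod p = 8^2 mod 31.
  8^1 mod 31 = 8
  8^2 mod 31 = (8 * 8) mod 31 = 2
Result: A = 2.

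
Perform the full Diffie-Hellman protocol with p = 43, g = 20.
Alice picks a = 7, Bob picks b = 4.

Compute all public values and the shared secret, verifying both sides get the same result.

Step 1: A = g^a mod p = 20^7 mod 43 = 37.
Step 2: B = g^b mod p = 20^4 mod 43 = 40.
Step 3: Alice computes s = B^a mod p = 40^7 mod 43 = 6.
Step 4: Bob computes s = A^b mod p = 37^4 mod 43 = 6.
Both sides agree: shared secret = 6.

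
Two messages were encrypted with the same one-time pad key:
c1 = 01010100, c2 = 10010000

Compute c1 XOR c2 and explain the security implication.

Step 1: c1 XOR c2 = (m1 XOR k) XOR (m2 XOR k).
Step 2: By XOR associativity/commutativity: = m1 XOR m2 XOR k XOR k = m1 XOR m2.
Step 3: 01010100 XOR 10010000 = 11000100 = 196.
Step 4: The key cancels out! An attacker learns m1 XOR m2 = 196, revealing the relationship between plaintexts.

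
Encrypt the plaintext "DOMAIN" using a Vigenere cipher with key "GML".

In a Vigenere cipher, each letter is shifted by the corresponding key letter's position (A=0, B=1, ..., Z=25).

Step 1: Repeat key to match plaintext length:
  Plaintext: DOMAIN
  Key:       GMLGML
Step 2: Encrypt each letter:
  D(3) + G(6) = (3+6) mod 26 = 9 = J
  O(14) + M(12) = (14+12) mod 26 = 0 = A
  M(12) + L(11) = (12+11) mod 26 = 23 = X
  A(0) + G(6) = (0+6) mod 26 = 6 = G
  I(8) + M(12) = (8+12) mod 26 = 20 = U
  N(13) + L(11) = (13+11) mod 26 = 24 = Y
Ciphertext: JAXGUY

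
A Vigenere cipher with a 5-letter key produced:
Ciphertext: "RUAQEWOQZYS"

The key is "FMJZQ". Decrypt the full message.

Step 1: Key 'FMJZQ' has length 5. Extended key: FMJZQFMJZQF
Step 2: Decrypt each position:
  R(17) - F(5) = 12 = M
  U(20) - M(12) = 8 = I
  A(0) - J(9) = 17 = R
  Q(16) - Z(25) = 17 = R
  E(4) - Q(16) = 14 = O
  W(22) - F(5) = 17 = R
  O(14) - M(12) = 2 = C
  Q(16) - J(9) = 7 = H
  Z(25) - Z(25) = 0 = A
  Y(24) - Q(16) = 8 = I
  S(18) - F(5) = 13 = N
Plaintext: MIRRORCHAIN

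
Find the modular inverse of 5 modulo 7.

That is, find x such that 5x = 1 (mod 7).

Step 1: We need x such that 5 * x = 1 (mod 7).
Step 2: Using the extended Euclidean algorithm or trial:
  5 * 3 = 15 = 2 * 7 + 1.
Step 3: Since 15 mod 7 = 1, the inverse is x = 3.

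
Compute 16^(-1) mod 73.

Step 1: We need x such that 16 * x = 1 (mod 73).
Step 2: Using the extended Euclidean algorithm or trial:
  16 * 32 = 512 = 7 * 73 + 1.
Step 3: Since 512 mod 73 = 1, the inverse is x = 32.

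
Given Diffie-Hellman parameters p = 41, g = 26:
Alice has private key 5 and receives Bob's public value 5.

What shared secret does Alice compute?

Step 1: s = B^a mod p = 5^5 mod 41.
  5^1 mod 41 = 5
  5^2 mod 41 = (5 * 5) mod 41 = 25
  5^3 mod 41 = (25 * 5) mod 41 = 2
  5^4 mod 41 = (2 * 5) mod 41 = 10
  5^5 mod 41 = (10 * 5) mod 41 = 9
Result: shared secret = 9.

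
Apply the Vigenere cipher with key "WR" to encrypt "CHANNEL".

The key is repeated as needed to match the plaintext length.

Step 1: Repeat key to match plaintext length:
  Plaintext: CHANNEL
  Key:       WRWRWRW
Step 2: Encrypt each letter:
  C(2) + W(22) = (2+22) mod 26 = 24 = Y
  H(7) + R(17) = (7+17) mod 26 = 24 = Y
  A(0) + W(22) = (0+22) mod 26 = 22 = W
  N(13) + R(17) = (13+17) mod 26 = 4 = E
  N(13) + W(22) = (13+22) mod 26 = 9 = J
  E(4) + R(17) = (4+17) mod 26 = 21 = V
  L(11) + W(22) = (11+22) mod 26 = 7 = H
Ciphertext: YYWEJVH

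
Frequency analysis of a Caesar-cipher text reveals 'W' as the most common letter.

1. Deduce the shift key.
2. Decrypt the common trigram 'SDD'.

Step 1: In English, 'E' is the most frequent letter (12.7%).
Step 2: The most frequent ciphertext letter is 'W' (position 22).
Step 3: Shift = (22 - 4) mod 26 = 18.
Step 4: Decrypt 'SDD' by shifting back 18:
  S -> A
  D -> L
  D -> L
Step 5: 'SDD' decrypts to 'ALL'.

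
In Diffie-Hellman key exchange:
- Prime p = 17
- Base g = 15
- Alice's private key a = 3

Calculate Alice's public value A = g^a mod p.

Step 1: A = g^a mod p = 15^3 mod 17.
  15^1 mod 17 = 15
  15^2 mod 17 = (15 * 15) mod 17 = 4
  15^3 mod 17 = (4 * 15) mod 17 = 9
Result: A = 9.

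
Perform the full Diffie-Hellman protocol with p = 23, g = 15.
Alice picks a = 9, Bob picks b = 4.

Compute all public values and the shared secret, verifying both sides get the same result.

Step 1: A = g^a mod p = 15^9 mod 23 = 14.
Step 2: B = g^b mod p = 15^4 mod 23 = 2.
Step 3: Alice computes s = B^a mod p = 2^9 mod 23 = 6.
Step 4: Bob computes s = A^b mod p = 14^4 mod 23 = 6.
Both sides agree: shared secret = 6.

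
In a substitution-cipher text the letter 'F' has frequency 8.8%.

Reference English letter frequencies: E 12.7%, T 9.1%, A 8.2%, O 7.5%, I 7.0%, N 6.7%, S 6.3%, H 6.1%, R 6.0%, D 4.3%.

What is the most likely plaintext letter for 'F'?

Step 1: The observed frequency is 8.8%.
Step 2: Compare with English frequencies:
  E: 12.7% (difference: 3.9%)
  T: 9.1% (difference: 0.3%) <-- closest
  A: 8.2% (difference: 0.6%)
  O: 7.5% (difference: 1.3%)
  I: 7.0% (difference: 1.8%)
  N: 6.7% (difference: 2.1%)
  S: 6.3% (difference: 2.5%)
  H: 6.1% (difference: 2.7%)
  R: 6.0% (difference: 2.8%)
  D: 4.3% (difference: 4.5%)
Step 3: 'F' most likely represents 'T' (frequency 9.1%).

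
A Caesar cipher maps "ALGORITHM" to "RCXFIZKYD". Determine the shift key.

Step 1: Compare first letters: A (position 0) -> R (position 17).
Step 2: Shift = (17 - 0) mod 26 = 17.
The shift value is 17.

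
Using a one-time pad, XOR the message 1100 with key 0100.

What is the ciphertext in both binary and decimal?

Step 1: Write out the XOR operation bit by bit:
  Message: 1100
  Key:     0100
  XOR:     1000
Step 2: Convert to decimal: 1000 = 8.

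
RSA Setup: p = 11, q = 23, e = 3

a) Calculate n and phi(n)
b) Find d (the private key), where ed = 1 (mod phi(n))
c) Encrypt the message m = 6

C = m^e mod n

Step 1: n = 11 * 23 = 253.
Step 2: phi(n) = (11-1)(23-1) = 10 * 22 = 220.
Step 3: Find d = 3^(-1) mod 220 = 147.
  Verify: 3 * 147 = 441 = 1 (mod 220).
Step 4: C = 6^3 mod 253 = 216.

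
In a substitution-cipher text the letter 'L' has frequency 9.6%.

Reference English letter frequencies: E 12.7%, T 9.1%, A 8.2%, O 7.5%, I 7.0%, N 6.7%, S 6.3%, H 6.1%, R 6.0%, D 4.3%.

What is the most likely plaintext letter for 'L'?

Step 1: The observed frequency is 9.6%.
Step 2: Compare with English frequencies:
  E: 12.7% (difference: 3.1%)
  T: 9.1% (difference: 0.5%) <-- closest
  A: 8.2% (difference: 1.4%)
  O: 7.5% (difference: 2.1%)
  I: 7.0% (difference: 2.6%)
  N: 6.7% (difference: 2.9%)
  S: 6.3% (difference: 3.3%)
  H: 6.1% (difference: 3.5%)
  R: 6.0% (difference: 3.6%)
  D: 4.3% (difference: 5.3%)
Step 3: 'L' most likely represents 'T' (frequency 9.1%).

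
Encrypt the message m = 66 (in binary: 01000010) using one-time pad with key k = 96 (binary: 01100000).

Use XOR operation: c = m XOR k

Step 1: Write out the XOR operation bit by bit:
  Message: 01000010
  Key:     01100000
  XOR:     00100010
Step 2: Convert to decimal: 00100010 = 34.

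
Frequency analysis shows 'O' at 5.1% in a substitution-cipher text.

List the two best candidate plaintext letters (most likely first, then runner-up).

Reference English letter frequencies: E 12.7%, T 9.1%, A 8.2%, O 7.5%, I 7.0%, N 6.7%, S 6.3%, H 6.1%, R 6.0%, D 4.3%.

Step 1: Observed frequency of 'O' is 5.1%.
Step 2: Compute distances to each reference frequency and sort:
  D (4.3%): difference = 0.8% <-- BEST
  R (6.0%): difference = 0.9% <-- RUNNER-UP
  H (6.1%): difference = 1.0%
  S (6.3%): difference = 1.2%
  N (6.7%): difference = 1.6%
Step 3: Most likely is 'D' (4.3%, diff 0.8%); second most likely is 'R' (6.0%, diff 0.9%).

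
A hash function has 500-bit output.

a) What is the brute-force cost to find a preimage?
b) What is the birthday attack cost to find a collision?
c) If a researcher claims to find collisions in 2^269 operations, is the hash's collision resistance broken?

Step 1: Preimage resistance requires brute-force of 2^500 operations.
Step 2: Collision resistance (birthday bound) = 2^(500/2) = 2^250.
Step 3: The claimed attack costs 2^269 operations.
Step 4: Since 2^269 >= 2^250, the claimed attack is no faster than the generic birthday attack, so this does not break collision resistance.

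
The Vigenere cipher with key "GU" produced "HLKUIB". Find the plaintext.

Step 1: Extend key: GUGUGU
Step 2: Decrypt each letter (c - k) mod 26:
  H(7) - G(6) = (7-6) mod 26 = 1 = B
  L(11) - U(20) = (11-20) mod 26 = 17 = R
  K(10) - G(6) = (10-6) mod 26 = 4 = E
  U(20) - U(20) = (20-20) mod 26 = 0 = A
  I(8) - G(6) = (8-6) mod 26 = 2 = C
  B(1) - U(20) = (1-20) mod 26 = 7 = H
Plaintext: BREACH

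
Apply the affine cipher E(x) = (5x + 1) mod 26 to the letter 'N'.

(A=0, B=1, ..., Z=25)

Step 1: Convert 'N' to number: x = 13.
Step 2: E(13) = (5 * 13 + 1) mod 26 = 66 mod 26 = 14.
Step 3: Convert 14 back to letter: O.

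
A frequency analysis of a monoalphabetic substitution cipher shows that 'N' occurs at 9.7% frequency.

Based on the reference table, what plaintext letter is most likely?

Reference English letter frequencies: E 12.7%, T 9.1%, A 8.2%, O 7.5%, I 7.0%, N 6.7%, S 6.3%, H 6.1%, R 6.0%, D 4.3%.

Step 1: The observed frequency is 9.7%.
Step 2: Compare with English frequencies:
  E: 12.7% (difference: 3.0%)
  T: 9.1% (difference: 0.6%) <-- closest
  A: 8.2% (difference: 1.5%)
  O: 7.5% (difference: 2.2%)
  I: 7.0% (difference: 2.7%)
  N: 6.7% (difference: 3.0%)
  S: 6.3% (difference: 3.4%)
  H: 6.1% (difference: 3.6%)
  R: 6.0% (difference: 3.7%)
  D: 4.3% (difference: 5.4%)
Step 3: 'N' most likely represents 'T' (frequency 9.1%).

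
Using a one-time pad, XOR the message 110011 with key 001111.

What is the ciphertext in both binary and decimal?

Step 1: Write out the XOR operation bit by bit:
  Message: 110011
  Key:     001111
  XOR:     111100
Step 2: Convert to decimal: 111100 = 60.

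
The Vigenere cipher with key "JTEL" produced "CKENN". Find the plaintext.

Step 1: Extend key: JTELJ
Step 2: Decrypt each letter (c - k) mod 26:
  C(2) - J(9) = (2-9) mod 26 = 19 = T
  K(10) - T(19) = (10-19) mod 26 = 17 = R
  E(4) - E(4) = (4-4) mod 26 = 0 = A
  N(13) - L(11) = (13-11) mod 26 = 2 = C
  N(13) - J(9) = (13-9) mod 26 = 4 = E
Plaintext: TRACE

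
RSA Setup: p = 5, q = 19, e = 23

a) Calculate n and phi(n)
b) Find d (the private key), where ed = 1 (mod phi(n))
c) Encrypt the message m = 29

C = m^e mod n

Step 1: n = 5 * 19 = 95.
Step 2: phi(n) = (5-1)(19-1) = 4 * 18 = 72.
Step 3: Find d = 23^(-1) mod 72 = 47.
  Verify: 23 * 47 = 1081 = 1 (mod 72).
Step 4: C = 29^23 mod 95 = 79.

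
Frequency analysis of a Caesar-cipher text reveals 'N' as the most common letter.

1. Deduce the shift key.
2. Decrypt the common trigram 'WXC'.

Step 1: In English, 'E' is the most frequent letter (12.7%).
Step 2: The most frequent ciphertext letter is 'N' (position 13).
Step 3: Shift = (13 - 4) mod 26 = 9.
Step 4: Decrypt 'WXC' by shifting back 9:
  W -> N
  X -> O
  C -> T
Step 5: 'WXC' decrypts to 'NOT'.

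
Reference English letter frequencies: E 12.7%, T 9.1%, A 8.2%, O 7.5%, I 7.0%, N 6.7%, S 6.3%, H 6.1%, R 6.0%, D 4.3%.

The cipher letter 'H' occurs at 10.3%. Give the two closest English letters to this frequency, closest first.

Step 1: Observed frequency of 'H' is 10.3%.
Step 2: Compute distances to each reference frequency and sort:
  T (9.1%): difference = 1.2% <-- BEST
  A (8.2%): difference = 2.1% <-- RUNNER-UP
  E (12.7%): difference = 2.4%
  O (7.5%): difference = 2.8%
  I (7.0%): difference = 3.3%
Step 3: Most likely is 'T' (9.1%, diff 1.2%); second most likely is 'A' (8.2%, diff 2.1%).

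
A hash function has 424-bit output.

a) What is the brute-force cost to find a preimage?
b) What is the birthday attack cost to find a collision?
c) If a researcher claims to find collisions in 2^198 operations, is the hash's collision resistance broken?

Step 1: Preimage resistance requires brute-force of 2^424 operations.
Step 2: Collision resistance (birthday bound) = 2^(424/2) = 2^212.
Step 3: The claimed attack costs 2^198 operations.
Step 4: Since 2^198 < 2^212, the claimed attack beats the generic birthday bound, so collision resistance is broken.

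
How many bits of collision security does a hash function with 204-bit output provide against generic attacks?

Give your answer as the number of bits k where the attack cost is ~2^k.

Step 1: The hash has a 204-bit output.
Step 2: Collision resistance means it should be infeasible to find any x != y with h(x) = h(y).
By the birthday bound, a generic collision search succeeds after about sqrt(2^204) = 2^(204/2) = 2^102 evaluations.
Step 3: Security level = 102 bits.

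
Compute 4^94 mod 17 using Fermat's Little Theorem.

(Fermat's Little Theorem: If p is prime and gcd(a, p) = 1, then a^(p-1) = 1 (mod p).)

Step 1: Since 17 is prime, by Fermat's Little Theorem: 4^16 = 1 (mod 17).
Step 2: Reduce exponent: 94 mod 16 = 14.
Step 3: So 4^94 = 4^14 (mod 17).
Step 4: 4^14 mod 17 = 16.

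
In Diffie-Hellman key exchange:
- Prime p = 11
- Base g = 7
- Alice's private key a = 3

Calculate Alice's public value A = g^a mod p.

Step 1: A = g^a mod p = 7^3 mod 11.
  7^1 mod 11 = 7
  7^2 mod 11 = (7 * 7) mod 11 = 5
  7^3 mod 11 = (5 * 7) mod 11 = 2
Result: A = 2.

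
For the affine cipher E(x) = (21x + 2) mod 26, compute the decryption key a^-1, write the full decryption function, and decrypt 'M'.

Step 1: Find a^-1, the modular inverse of 21 mod 26.
Step 2: We need 21 * a^-1 = 1 (mod 26).
Step 3: 21 * 5 = 105 = 4 * 26 + 1, so a^-1 = 5.
Step 4: D(y) = 5(y - 2) mod 26.
Step 5: Apply to 'M' (y = 12): D(12) = 5 * (12 - 2) mod 26 = 5 * 10 mod 26 = 24 -> 'Y'.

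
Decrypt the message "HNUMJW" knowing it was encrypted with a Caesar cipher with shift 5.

Step 1: Reverse the shift by subtracting 5 from each letter position.
  H (position 7) -> position (7-5) mod 26 = 2 -> C
  N (position 13) -> position (13-5) mod 26 = 8 -> I
  U (position 20) -> position (20-5) mod 26 = 15 -> P
  M (position 12) -> position (12-5) mod 26 = 7 -> H
  J (position 9) -> position (9-5) mod 26 = 4 -> E
  W (position 22) -> position (22-5) mod 26 = 17 -> R
Decrypted message: CIPHER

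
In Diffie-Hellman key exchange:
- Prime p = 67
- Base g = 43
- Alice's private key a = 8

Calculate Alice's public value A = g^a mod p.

Step 1: A = g^a mod p = 43^8 mod 67.
  43^1 mod 67 = 43
  43^2 mod 67 = (43 * 43) mod 67 = 40
  43^3 mod 67 = (40 * 43) mod 67 = 45
  43^4 mod 67 = (45 * 43) mod 67 = 59
  43^5 mod 67 = (59 * 43) mod 67 = 58
  43^6 mod 67 = (58 * 43) mod 67 = 15
  43^7 mod 67 = (15 * 43) mod 67 = 42
  43^8 mod 67 = (42 * 43) mod 67 = 64
Result: A = 64.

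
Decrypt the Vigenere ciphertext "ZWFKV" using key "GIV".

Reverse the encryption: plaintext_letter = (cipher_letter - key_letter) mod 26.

Step 1: Extend key: GIVGI
Step 2: Decrypt each letter (c - k) mod 26:
  Z(25) - G(6) = (25-6) mod 26 = 19 = T
  W(22) - I(8) = (22-8) mod 26 = 14 = O
  F(5) - V(21) = (5-21) mod 26 = 10 = K
  K(10) - G(6) = (10-6) mod 26 = 4 = E
  V(21) - I(8) = (21-8) mod 26 = 13 = N
Plaintext: TOKEN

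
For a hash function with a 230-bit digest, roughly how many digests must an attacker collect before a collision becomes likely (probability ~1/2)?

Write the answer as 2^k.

Step 1: The birthday paradox gives collision probability ~50% after sqrt(2^n) = 2^(n/2) hashes.
Step 2: For 230-bit output: 2^(230/2) = 2^115.
Step 3: Approximately 2^115 hash computations needed.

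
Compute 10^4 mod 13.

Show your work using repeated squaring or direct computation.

Step 1: Compute 10^4 mod 13 step by step, reducing modulo 13 at each step.
  10^1 mod 13 = 10
  10^2 mod 13 = (10 * 10) mod 13 = 9
  10^3 mod 13 = (9 * 10) mod 13 = 12
  10^4 mod 13 = (12 * 10) mod 13 = 3
Step 2: Result = 3.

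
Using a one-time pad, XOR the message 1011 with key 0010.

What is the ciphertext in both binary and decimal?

Step 1: Write out the XOR operation bit by bit:
  Message: 1011
  Key:     0010
  XOR:     1001
Step 2: Convert to decimal: 1001 = 9.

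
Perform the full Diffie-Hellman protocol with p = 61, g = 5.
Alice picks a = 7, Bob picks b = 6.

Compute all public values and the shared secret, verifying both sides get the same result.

Step 1: A = g^a mod p = 5^7 mod 61 = 45.
Step 2: B = g^b mod p = 5^6 mod 61 = 9.
Step 3: Alice computes s = B^a mod p = 9^7 mod 61 = 20.
Step 4: Bob computes s = A^b mod p = 45^6 mod 61 = 20.
Both sides agree: shared secret = 20.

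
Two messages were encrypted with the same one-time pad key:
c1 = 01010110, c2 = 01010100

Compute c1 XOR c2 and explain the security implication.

Step 1: c1 XOR c2 = (m1 XOR k) XOR (m2 XOR k).
Step 2: By XOR associativity/commutativity: = m1 XOR m2 XOR k XOR k = m1 XOR m2.
Step 3: 01010110 XOR 01010100 = 00000010 = 2.
Step 4: The key cancels out! An attacker learns m1 XOR m2 = 2, revealing the relationship between plaintexts.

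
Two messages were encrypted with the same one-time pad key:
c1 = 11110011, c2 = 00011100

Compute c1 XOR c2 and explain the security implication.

Step 1: c1 XOR c2 = (m1 XOR k) XOR (m2 XOR k).
Step 2: By XOR associativity/commutativity: = m1 XOR m2 XOR k XOR k = m1 XOR m2.
Step 3: 11110011 XOR 00011100 = 11101111 = 239.
Step 4: The key cancels out! An attacker learns m1 XOR m2 = 239, revealing the relationship between plaintexts.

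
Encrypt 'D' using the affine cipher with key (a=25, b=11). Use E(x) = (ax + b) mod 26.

Step 1: Convert 'D' to number: x = 3.
Step 2: E(3) = (25 * 3 + 11) mod 26 = 86 mod 26 = 8.
Step 3: Convert 8 back to letter: I.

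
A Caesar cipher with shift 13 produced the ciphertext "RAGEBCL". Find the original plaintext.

Step 1: Reverse the shift by subtracting 13 from each letter position.
  R (position 17) -> position (17-13) mod 26 = 4 -> E
  A (position 0) -> position (0-13) mod 26 = 13 -> N
  G (position 6) -> position (6-13) mod 26 = 19 -> T
  E (position 4) -> position (4-13) mod 26 = 17 -> R
  B (position 1) -> position (1-13) mod 26 = 14 -> O
  C (position 2) -> position (2-13) mod 26 = 15 -> P
  L (position 11) -> position (11-13) mod 26 = 24 -> Y
Decrypted message: ENTROPY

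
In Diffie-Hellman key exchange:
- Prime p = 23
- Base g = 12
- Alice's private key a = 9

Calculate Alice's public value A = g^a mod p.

Step 1: A = g^a mod p = 12^9 mod 23.
  12^1 mod 23 = 12
  12^2 mod 23 = (12 * 12) mod 23 = 6
  12^3 mod 23 = (6 * 12) mod 23 = 3
  12^4 mod 23 = (3 * 12) mod 23 = 13
  12^5 mod 23 = (13 * 12) mod 23 = 18
  12^6 mod 23 = (18 * 12) mod 23 = 9
  12^7 mod 23 = (9 * 12) mod 23 = 16
  12^8 mod 23 = (16 * 12) mod 23 = 8
  12^9 mod 23 = (8 * 12) mod 23 = 4
Result: A = 4.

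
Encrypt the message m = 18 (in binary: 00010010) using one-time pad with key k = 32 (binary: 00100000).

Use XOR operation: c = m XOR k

Step 1: Write out the XOR operation bit by bit:
  Message: 00010010
  Key:     00100000
  XOR:     00110010
Step 2: Convert to decimal: 00110010 = 50.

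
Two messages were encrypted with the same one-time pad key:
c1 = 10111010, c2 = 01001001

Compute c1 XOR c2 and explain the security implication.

Step 1: c1 XOR c2 = (m1 XOR k) XOR (m2 XOR k).
Step 2: By XOR associativity/commutativity: = m1 XOR m2 XOR k XOR k = m1 XOR m2.
Step 3: 10111010 XOR 01001001 = 11110011 = 243.
Step 4: The key cancels out! An attacker learns m1 XOR m2 = 243, revealing the relationship between plaintexts.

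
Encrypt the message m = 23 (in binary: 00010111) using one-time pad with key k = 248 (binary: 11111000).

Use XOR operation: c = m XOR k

Step 1: Write out the XOR operation bit by bit:
  Message: 00010111
  Key:     11111000
  XOR:     11101111
Step 2: Convert to decimal: 11101111 = 239.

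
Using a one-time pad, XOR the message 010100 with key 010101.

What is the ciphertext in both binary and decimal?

Step 1: Write out the XOR operation bit by bit:
  Message: 010100
  Key:     010101
  XOR:     000001
Step 2: Convert to decimal: 000001 = 1.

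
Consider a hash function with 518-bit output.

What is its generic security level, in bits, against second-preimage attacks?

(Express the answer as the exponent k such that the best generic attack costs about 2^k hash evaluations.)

Step 1: The hash has a 518-bit output.
Step 2: Second-preimage resistance means: given a specific input x, it should be infeasible to find a different y with h(y) = h(x).
With a 518-bit output, a generic search for a second preimage costs about 2^518 evaluations (each trial matches the fixed target with probability 2^-518).
Step 3: Security level = 518 bits.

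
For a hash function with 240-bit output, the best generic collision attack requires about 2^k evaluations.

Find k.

Step 1: The hash has a 240-bit output.
Step 2: Collision resistance means it should be infeasible to find any x != y with h(x) = h(y).
By the birthday bound, a generic collision search succeeds after about sqrt(2^240) = 2^(240/2) = 2^120 evaluations.
Step 3: Security level = 120 bits.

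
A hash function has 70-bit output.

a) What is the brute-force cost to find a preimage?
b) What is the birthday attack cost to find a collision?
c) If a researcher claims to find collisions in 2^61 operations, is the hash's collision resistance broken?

Step 1: Preimage resistance requires brute-force of 2^70 operations.
Step 2: Collision resistance (birthday bound) = 2^(70/2) = 2^35.
Step 3: The claimed attack costs 2^61 operations.
Step 4: Since 2^61 >= 2^35, the claimed attack is no faster than the generic birthday attack, so this does not break collision resistance.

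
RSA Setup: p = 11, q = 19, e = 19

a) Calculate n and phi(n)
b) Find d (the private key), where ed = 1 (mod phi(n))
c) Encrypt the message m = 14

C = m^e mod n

Step 1: n = 11 * 19 = 209.
Step 2: phi(n) = (11-1)(19-1) = 10 * 18 = 180.
Step 3: Find d = 19^(-1) mod 180 = 19.
  Verify: 19 * 19 = 361 = 1 (mod 180).
Step 4: C = 14^19 mod 209 = 147.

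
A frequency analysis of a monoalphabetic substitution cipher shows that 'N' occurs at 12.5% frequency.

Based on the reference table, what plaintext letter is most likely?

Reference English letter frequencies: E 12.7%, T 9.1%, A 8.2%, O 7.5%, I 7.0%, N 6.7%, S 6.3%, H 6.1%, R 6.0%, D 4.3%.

Step 1: The observed frequency is 12.5%.
Step 2: Compare with English frequencies:
  E: 12.7% (difference: 0.2%) <-- closest
  T: 9.1% (difference: 3.4%)
  A: 8.2% (difference: 4.3%)
  O: 7.5% (difference: 5.0%)
  I: 7.0% (difference: 5.5%)
  N: 6.7% (difference: 5.8%)
  S: 6.3% (difference: 6.2%)
  H: 6.1% (difference: 6.4%)
  R: 6.0% (difference: 6.5%)
  D: 4.3% (difference: 8.2%)
Step 3: 'N' most likely represents 'E' (frequency 12.7%).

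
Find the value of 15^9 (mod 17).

Step 1: Compute 15^9 mod 17 step by step, reducing modulo 17 at each step.
  15^1 mod 17 = 15
  15^2 mod 17 = (15 * 15) mod 17 = 4
  15^3 mod 17 = (4 * 15) mod 17 = 9
  15^4 mod 17 = (9 * 15) mod 17 = 16
  15^5 mod 17 = (16 * 15) mod 17 = 2
  15^6 mod 17 = (2 * 15) mod 17 = 13
  15^7 mod 17 = (13 * 15) mod 17 = 8
  15^8 mod 17 = (8 * 15) mod 17 = 1
  15^9 mod 17 = (1 * 15) mod 17 = 15
Step 2: Result = 15.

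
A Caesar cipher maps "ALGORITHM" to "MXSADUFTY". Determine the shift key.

Step 1: Compare first letters: A (position 0) -> M (position 12).
Step 2: Shift = (12 - 0) mod 26 = 12.
The shift value is 12.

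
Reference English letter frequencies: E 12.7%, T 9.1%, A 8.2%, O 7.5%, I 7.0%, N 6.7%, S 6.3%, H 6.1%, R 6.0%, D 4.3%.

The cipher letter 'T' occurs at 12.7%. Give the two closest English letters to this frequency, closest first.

Step 1: Observed frequency of 'T' is 12.7%.
Step 2: Compute distances to each reference frequency and sort:
  E (12.7%): difference = 0.0% <-- BEST
  T (9.1%): difference = 3.6% <-- RUNNER-UP
  A (8.2%): difference = 4.5%
  O (7.5%): difference = 5.2%
  I (7.0%): difference = 5.7%
Step 3: Most likely is 'E' (12.7%, diff 0.0%); second most likely is 'T' (9.1%, diff 3.6%).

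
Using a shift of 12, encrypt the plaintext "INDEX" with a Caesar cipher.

Step 1: For each letter, shift forward by 12 positions (mod 26).
  I (position 8) -> position (8+12) mod 26 = 20 -> U
  N (position 13) -> position (13+12) mod 26 = 25 -> Z
  D (position 3) -> position (3+12) mod 26 = 15 -> P
  E (position 4) -> position (4+12) mod 26 = 16 -> Q
  X (position 23) -> position (23+12) mod 26 = 9 -> J
Result: UZPQJ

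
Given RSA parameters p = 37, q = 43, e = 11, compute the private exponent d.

Step 1: n = 37 * 43 = 1591.
Step 2: phi(n) = 36 * 42 = 1512.
Step 3: Find d such that 11 * d = 1 (mod 1512).
Step 4: d = 11^(-1) mod 1512 = 275.
Verification: 11 * 275 = 3025 = 2 * 1512 + 1.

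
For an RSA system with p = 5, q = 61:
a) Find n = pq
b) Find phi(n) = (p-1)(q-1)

Step 1: n = p * q = 5 * 61 = 305.
Step 2: phi(n) = (p-1)(q-1) = 4 * 60 = 240.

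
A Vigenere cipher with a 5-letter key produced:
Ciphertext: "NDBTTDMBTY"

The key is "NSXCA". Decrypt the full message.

Step 1: Key 'NSXCA' has length 5. Extended key: NSXCANSXCA
Step 2: Decrypt each position:
  N(13) - N(13) = 0 = A
  D(3) - S(18) = 11 = L
  B(1) - X(23) = 4 = E
  T(19) - C(2) = 17 = R
  T(19) - A(0) = 19 = T
  D(3) - N(13) = 16 = Q
  M(12) - S(18) = 20 = U
  B(1) - X(23) = 4 = E
  T(19) - C(2) = 17 = R
  Y(24) - A(0) = 24 = Y
Plaintext: ALERTQUERY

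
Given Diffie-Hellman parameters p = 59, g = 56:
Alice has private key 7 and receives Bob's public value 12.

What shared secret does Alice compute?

Step 1: s = B^a mod p = 12^7 mod 59.
  12^1 mod 59 = 12
  12^2 mod 59 = (12 * 12) mod 59 = 26
  12^3 mod 59 = (26 * 12) mod 59 = 17
  12^4 mod 59 = (17 * 12) mod 59 = 27
  12^5 mod 59 = (27 * 12) mod 59 = 29
  12^6 mod 59 = (29 * 12) mod 59 = 53
  12^7 mod 59 = (53 * 12) mod 59 = 46
Result: shared secret = 46.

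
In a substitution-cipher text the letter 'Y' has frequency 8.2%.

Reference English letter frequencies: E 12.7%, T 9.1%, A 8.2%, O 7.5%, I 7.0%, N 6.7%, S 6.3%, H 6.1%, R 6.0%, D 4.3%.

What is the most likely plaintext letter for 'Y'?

Step 1: The observed frequency is 8.2%.
Step 2: Compare with English frequencies:
  E: 12.7% (difference: 4.5%)
  T: 9.1% (difference: 0.9%)
  A: 8.2% (difference: 0.0%) <-- closest
  O: 7.5% (difference: 0.7%)
  I: 7.0% (difference: 1.2%)
  N: 6.7% (difference: 1.5%)
  S: 6.3% (difference: 1.9%)
  H: 6.1% (difference: 2.1%)
  R: 6.0% (difference: 2.2%)
  D: 4.3% (difference: 3.9%)
Step 3: 'Y' most likely represents 'A' (frequency 8.2%).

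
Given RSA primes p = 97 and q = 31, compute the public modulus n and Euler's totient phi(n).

Step 1: n = p * q = 97 * 31 = 3007.
Step 2: phi(n) = (p-1)(q-1) = 96 * 30 = 2880.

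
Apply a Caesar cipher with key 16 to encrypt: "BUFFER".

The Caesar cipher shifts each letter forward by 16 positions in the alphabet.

Step 1: For each letter, shift forward by 16 positions (mod 26).
  B (position 1) -> position (1+16) mod 26 = 17 -> R
  U (position 20) -> position (20+16) mod 26 = 10 -> K
  F (position 5) -> position (5+16) mod 26 = 21 -> V
  F (position 5) -> position (5+16) mod 26 = 21 -> V
  E (position 4) -> position (4+16) mod 26 = 20 -> U
  R (position 17) -> position (17+16) mod 26 = 7 -> H
Result: RKVVUH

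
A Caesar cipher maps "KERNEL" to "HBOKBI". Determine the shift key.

Step 1: Compare first letters: K (position 10) -> H (position 7).
Step 2: Shift = (7 - 10) mod 26 = 23.
The shift value is 23.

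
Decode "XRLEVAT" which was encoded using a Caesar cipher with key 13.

Step 1: Reverse the shift by subtracting 13 from each letter position.
  X (position 23) -> position (23-13) mod 26 = 10 -> K
  R (position 17) -> position (17-13) mod 26 = 4 -> E
  L (position 11) -> position (11-13) mod 26 = 24 -> Y
  E (position 4) -> position (4-13) mod 26 = 17 -> R
  V (position 21) -> position (21-13) mod 26 = 8 -> I
  A (position 0) -> position (0-13) mod 26 = 13 -> N
  T (position 19) -> position (19-13) mod 26 = 6 -> G
Decrypted message: KEYRING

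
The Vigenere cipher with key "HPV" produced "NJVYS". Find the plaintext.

Step 1: Extend key: HPVHP
Step 2: Decrypt each letter (c - k) mod 26:
  N(13) - H(7) = (13-7) mod 26 = 6 = G
  J(9) - P(15) = (9-15) mod 26 = 20 = U
  V(21) - V(21) = (21-21) mod 26 = 0 = A
  Y(24) - H(7) = (24-7) mod 26 = 17 = R
  S(18) - P(15) = (18-15) mod 26 = 3 = D
Plaintext: GUARD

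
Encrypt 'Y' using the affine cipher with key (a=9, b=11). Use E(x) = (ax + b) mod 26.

Step 1: Convert 'Y' to number: x = 24.
Step 2: E(24) = (9 * 24 + 11) mod 26 = 227 mod 26 = 19.
Step 3: Convert 19 back to letter: T.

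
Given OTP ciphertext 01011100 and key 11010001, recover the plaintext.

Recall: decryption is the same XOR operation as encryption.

Step 1: XOR ciphertext with key:
  Ciphertext: 01011100
  Key:        11010001
  XOR:        10001101
Step 2: Plaintext = 10001101 = 141 in decimal.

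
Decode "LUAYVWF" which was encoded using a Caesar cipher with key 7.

Step 1: Reverse the shift by subtracting 7 from each letter position.
  L (position 11) -> position (11-7) mod 26 = 4 -> E
  U (position 20) -> position (20-7) mod 26 = 13 -> N
  A (position 0) -> position (0-7) mod 26 = 19 -> T
  Y (position 24) -> position (24-7) mod 26 = 17 -> R
  V (position 21) -> position (21-7) mod 26 = 14 -> O
  W (position 22) -> position (22-7) mod 26 = 15 -> P
  F (position 5) -> position (5-7) mod 26 = 24 -> Y
Decrypted message: ENTROPY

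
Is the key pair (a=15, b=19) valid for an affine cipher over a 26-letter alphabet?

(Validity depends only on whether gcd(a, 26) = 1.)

Step 1: Compute gcd(15, 26).
Step 2: gcd(15, 26) = 1.
Since gcd = 1, 15 is coprime with 26, so it is a valid key.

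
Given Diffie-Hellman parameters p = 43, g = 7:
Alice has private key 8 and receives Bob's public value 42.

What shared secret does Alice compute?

Step 1: s = B^a mod p = 42^8 mod 43.
  42^1 mod 43 = 42
  42^2 mod 43 = (42 * 42) mod 43 = 1
  42^3 mod 43 = (1 * 42) mod 43 = 42
  42^4 mod 43 = (42 * 42) mod 43 = 1
  42^5 mod 43 = (1 * 42) mod 43 = 42
  42^6 mod 43 = (42 * 42) mod 43 = 1
  42^7 mod 43 = (1 * 42) mod 43 = 42
  42^8 mod 43 = (42 * 42) mod 43 = 1
Result: shared secret = 1.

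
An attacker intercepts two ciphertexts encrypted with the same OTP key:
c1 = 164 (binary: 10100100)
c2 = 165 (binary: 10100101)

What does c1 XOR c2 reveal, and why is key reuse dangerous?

Step 1: c1 XOR c2 = (m1 XOR k) XOR (m2 XOR k).
Step 2: By XOR associativity/commutativity: = m1 XOR m2 XOR k XOR k = m1 XOR m2.
Step 3: 10100100 XOR 10100101 = 00000001 = 1.
Step 4: The key cancels out! An attacker learns m1 XOR m2 = 1, revealing the relationship between plaintexts.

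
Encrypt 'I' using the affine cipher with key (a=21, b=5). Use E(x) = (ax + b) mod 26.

Step 1: Convert 'I' to number: x = 8.
Step 2: E(8) = (21 * 8 + 5) mod 26 = 173 mod 26 = 17.
Step 3: Convert 17 back to letter: R.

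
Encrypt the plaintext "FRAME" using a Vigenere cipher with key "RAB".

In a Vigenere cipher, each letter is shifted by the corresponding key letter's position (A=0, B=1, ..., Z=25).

Step 1: Repeat key to match plaintext length:
  Plaintext: FRAME
  Key:       RABRA
Step 2: Encrypt each letter:
  F(5) + R(17) = (5+17) mod 26 = 22 = W
  R(17) + A(0) = (17+0) mod 26 = 17 = R
  A(0) + B(1) = (0+1) mod 26 = 1 = B
  M(12) + R(17) = (12+17) mod 26 = 3 = D
  E(4) + A(0) = (4+0) mod 26 = 4 = E
Ciphertext: WRBDE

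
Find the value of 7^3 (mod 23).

Step 1: Compute 7^3 mod 23 step by step, reducing modulo 23 at each step.
  7^1 mod 23 = 7
  7^2 mod 23 = (7 * 7) mod 23 = 3
  7^3 mod 23 = (3 * 7) mod 23 = 21
Step 2: Result = 21.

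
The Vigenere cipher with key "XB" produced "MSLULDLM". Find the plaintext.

Step 1: Extend key: XBXBXBXB
Step 2: Decrypt each letter (c - k) mod 26:
  M(12) - X(23) = (12-23) mod 26 = 15 = P
  S(18) - B(1) = (18-1) mod 26 = 17 = R
  L(11) - X(23) = (11-23) mod 26 = 14 = O
  U(20) - B(1) = (20-1) mod 26 = 19 = T
  L(11) - X(23) = (11-23) mod 26 = 14 = O
  D(3) - B(1) = (3-1) mod 26 = 2 = C
  L(11) - X(23) = (11-23) mod 26 = 14 = O
  M(12) - B(1) = (12-1) mod 26 = 11 = L
Plaintext: PROTOCOL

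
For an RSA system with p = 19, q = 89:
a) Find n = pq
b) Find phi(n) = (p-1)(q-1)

Step 1: n = p * q = 19 * 89 = 1691.
Step 2: phi(n) = (p-1)(q-1) = 18 * 88 = 1584.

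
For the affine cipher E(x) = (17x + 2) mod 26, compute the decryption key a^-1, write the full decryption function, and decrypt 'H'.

Step 1: Find a^-1, the modular inverse of 17 mod 26.
Step 2: We need 17 * a^-1 = 1 (mod 26).
Step 3: 17 * 23 = 391 = 15 * 26 + 1, so a^-1 = 23.
Step 4: D(y) = 23(y - 2) mod 26.
Step 5: Apply to 'H' (y = 7): D(7) = 23 * (7 - 2) mod 26 = 23 * 5 mod 26 = 11 -> 'L'.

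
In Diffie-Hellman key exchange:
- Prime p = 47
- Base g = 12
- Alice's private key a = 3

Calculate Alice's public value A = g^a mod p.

Step 1: A = g^a mod p = 12^3 mod 47.
  12^1 mod 47 = 12
  12^2 mod 47 = (12 * 12) mod 47 = 3
  12^3 mod 47 = (3 * 12) mod 47 = 36
Result: A = 36.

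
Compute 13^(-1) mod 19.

Step 1: We need x such that 13 * x = 1 (mod 19).
Step 2: Using the extended Euclidean algorithm or trial:
  13 * 3 = 39 = 2 * 19 + 1.
Step 3: Since 39 mod 19 = 1, the inverse is x = 3.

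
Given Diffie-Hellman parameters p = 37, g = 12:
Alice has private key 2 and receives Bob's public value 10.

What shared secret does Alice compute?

Step 1: s = B^a mod p = 10^2 mod 37.
  10^1 mod 37 = 10
  10^2 mod 37 = (10 * 10) mod 37 = 26
Result: shared secret = 26.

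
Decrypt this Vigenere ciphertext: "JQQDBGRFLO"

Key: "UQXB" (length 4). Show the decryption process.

Step 1: Key 'UQXB' has length 4. Extended key: UQXBUQXBUQ
Step 2: Decrypt each position:
  J(9) - U(20) = 15 = P
  Q(16) - Q(16) = 0 = A
  Q(16) - X(23) = 19 = T
  D(3) - B(1) = 2 = C
  B(1) - U(20) = 7 = H
  G(6) - Q(16) = 16 = Q
  R(17) - X(23) = 20 = U
  F(5) - B(1) = 4 = E
  L(11) - U(20) = 17 = R
  O(14) - Q(16) = 24 = Y
Plaintext: PATCHQUERY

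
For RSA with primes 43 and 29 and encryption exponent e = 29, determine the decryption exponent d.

Step 1: n = 43 * 29 = 1247.
Step 2: phi(n) = 42 * 28 = 1176.
Step 3: Find d such that 29 * d = 1 (mod 1176).
Step 4: d = 29^(-1) mod 1176 = 365.
Verification: 29 * 365 = 10585 = 9 * 1176 + 1.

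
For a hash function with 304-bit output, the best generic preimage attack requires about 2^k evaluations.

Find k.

Step 1: The hash has a 304-bit output.
Step 2: Preimage resistance means: given a digest h(x), it should be infeasible to find any input that hashes to it.
With a 304-bit output there are 2^304 possible digests, so a generic brute-force preimage search costs about 2^304 evaluations.
Step 3: Security level = 304 bits.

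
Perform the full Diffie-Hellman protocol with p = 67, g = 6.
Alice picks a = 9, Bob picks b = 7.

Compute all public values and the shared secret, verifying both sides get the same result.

Step 1: A = g^a mod p = 6^9 mod 67 = 25.
Step 2: B = g^b mod p = 6^7 mod 67 = 10.
Step 3: Alice computes s = B^a mod p = 10^9 mod 67 = 9.
Step 4: Bob computes s = A^b mod p = 25^7 mod 67 = 9.
Both sides agree: shared secret = 9.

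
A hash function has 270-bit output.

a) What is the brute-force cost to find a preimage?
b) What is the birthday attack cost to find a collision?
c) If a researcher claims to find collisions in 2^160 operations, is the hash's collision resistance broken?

Step 1: Preimage resistance requires brute-force of 2^270 operations.
Step 2: Collision resistance (birthday bound) = 2^(270/2) = 2^135.
Step 3: The claimed attack costs 2^160 operations.
Step 4: Since 2^160 >= 2^135, the claimed attack is no faster than the generic birthday attack, so this does not break collision resistance.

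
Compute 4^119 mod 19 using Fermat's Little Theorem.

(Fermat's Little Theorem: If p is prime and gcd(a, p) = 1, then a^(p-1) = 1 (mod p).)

Step 1: Since 19 is prime, by Fermat's Little Theorem: 4^18 = 1 (mod 19).
Step 2: Reduce exponent: 119 mod 18 = 11.
Step 3: So 4^119 = 4^11 (mod 19).
Step 4: 4^11 mod 19 = 16.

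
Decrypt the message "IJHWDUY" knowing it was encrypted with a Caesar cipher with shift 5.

Step 1: Reverse the shift by subtracting 5 from each letter position.
  I (position 8) -> position (8-5) mod 26 = 3 -> D
  J (position 9) -> position (9-5) mod 26 = 4 -> E
  H (position 7) -> position (7-5) mod 26 = 2 -> C
  W (position 22) -> position (22-5) mod 26 = 17 -> R
  D (position 3) -> position (3-5) mod 26 = 24 -> Y
  U (position 20) -> position (20-5) mod 26 = 15 -> P
  Y (position 24) -> position (24-5) mod 26 = 19 -> T
Decrypted message: DECRYPT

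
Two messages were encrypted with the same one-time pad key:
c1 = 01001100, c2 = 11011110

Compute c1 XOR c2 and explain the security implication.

Step 1: c1 XOR c2 = (m1 XOR k) XOR (m2 XOR k).
Step 2: By XOR associativity/commutativity: = m1 XOR m2 XOR k XOR k = m1 XOR m2.
Step 3: 01001100 XOR 11011110 = 10010010 = 146.
Step 4: The key cancels out! An attacker learns m1 XOR m2 = 146, revealing the relationship between plaintexts.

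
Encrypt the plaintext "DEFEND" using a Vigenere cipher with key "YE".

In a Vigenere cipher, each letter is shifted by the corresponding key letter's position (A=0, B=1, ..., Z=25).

Step 1: Repeat key to match plaintext length:
  Plaintext: DEFEND
  Key:       YEYEYE
Step 2: Encrypt each letter:
  D(3) + Y(24) = (3+24) mod 26 = 1 = B
  E(4) + E(4) = (4+4) mod 26 = 8 = I
  F(5) + Y(24) = (5+24) mod 26 = 3 = D
  E(4) + E(4) = (4+4) mod 26 = 8 = I
  N(13) + Y(24) = (13+24) mod 26 = 11 = L
  D(3) + E(4) = (3+4) mod 26 = 7 = H
Ciphertext: BIDILH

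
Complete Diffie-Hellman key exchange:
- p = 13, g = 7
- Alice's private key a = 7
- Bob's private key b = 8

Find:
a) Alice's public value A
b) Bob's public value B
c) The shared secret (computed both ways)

Step 1: A = g^a mod p = 7^7 mod 13 = 6.
Step 2: B = g^b mod p = 7^8 mod 13 = 3.
Step 3: Alice computes s = B^a mod p = 3^7 mod 13 = 3.
Step 4: Bob computes s = A^b mod p = 6^8 mod 13 = 3.
Both sides agree: shared secret = 3.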